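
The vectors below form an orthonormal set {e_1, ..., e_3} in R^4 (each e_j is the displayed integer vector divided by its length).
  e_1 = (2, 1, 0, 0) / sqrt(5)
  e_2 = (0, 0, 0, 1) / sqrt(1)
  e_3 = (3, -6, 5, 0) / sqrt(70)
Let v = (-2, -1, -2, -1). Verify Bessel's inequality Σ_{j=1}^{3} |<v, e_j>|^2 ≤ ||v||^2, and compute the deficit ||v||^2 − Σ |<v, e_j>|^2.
Σ |<v, e_j>|^2 = 52/7; ||v||^2 = 10; deficit = 18/7

Write each e_j = u_j / sqrt(<u_j, u_j>) where u_j is the displayed integer vector. Then <v, e_j> = <v, u_j> / sqrt(<u_j, u_j>), so |<v, e_j>|^2 = <v, u_j>^2 / <u_j, u_j>.
Coefficients: <v, e_1> = -5/sqrt(5), <v, e_2> = -1/sqrt(1), <v, e_3> = -10/sqrt(70).
Square and sum: Σ |<v, e_j>|^2 = 52/7.
Compute ||v||^2 = v·v = 10.
Deficit = 10 − 52/7 = 18/7 ≥ 0, confirming Bessel's inequality. (The deficit equals ||v − Σ <v,e_j> e_j||^2, the squared distance from v to span{e_j}.)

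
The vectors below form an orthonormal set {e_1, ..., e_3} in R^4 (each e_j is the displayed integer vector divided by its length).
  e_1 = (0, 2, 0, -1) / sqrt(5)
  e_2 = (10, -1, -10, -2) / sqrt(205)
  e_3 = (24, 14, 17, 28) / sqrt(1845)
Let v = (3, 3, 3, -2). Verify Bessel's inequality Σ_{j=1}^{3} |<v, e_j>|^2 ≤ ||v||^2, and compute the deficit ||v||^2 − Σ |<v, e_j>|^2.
Σ |<v, e_j>|^2 = 866/45; ||v||^2 = 31; deficit = 529/45

Write each e_j = u_j / sqrt(<u_j, u_j>) where u_j is the displayed integer vector. Then <v, e_j> = <v, u_j> / sqrt(<u_j, u_j>), so |<v, e_j>|^2 = <v, u_j>^2 / <u_j, u_j>.
Coefficients: <v, e_1> = 8/sqrt(5), <v, e_2> = 1/sqrt(205), <v, e_3> = 109/sqrt(1845).
Square and sum: Σ |<v, e_j>|^2 = 866/45.
Compute ||v||^2 = v·v = 31.
Deficit = 31 − 866/45 = 529/45 ≥ 0, confirming Bessel's inequality. (The deficit equals ||v − Σ <v,e_j> e_j||^2, the squared distance from v to span{e_j}.)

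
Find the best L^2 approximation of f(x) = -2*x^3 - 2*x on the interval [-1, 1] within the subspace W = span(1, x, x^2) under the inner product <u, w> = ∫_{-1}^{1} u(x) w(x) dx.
g(x) = -16*x/5

The best approximation g ∈ W is the orthogonal projection of f onto W. Writing g = a_0 + a_1 x + a_2 x^2, the coefficients solve the normal equations G · a = b where
  G_{ij} = <φ_i, φ_j> and b_i = <f, φ_i>, with φ_0 = 1, φ_1 = x, φ_2 = x^2.
G =
  [2, 0, 2/3]
  [0, 2/3, 0]
  [2/3, 0, 2/5],
b = (0, -32/15, 0).
Solving gives a_0 = 0, a_1 = -16/5, a_2 = 0, so
  g(x) = -16*x/5.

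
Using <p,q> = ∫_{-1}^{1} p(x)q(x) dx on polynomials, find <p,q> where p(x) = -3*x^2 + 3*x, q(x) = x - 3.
<p,q> = 8

Expand the product: p(x)·q(x) = -3*x^3 + 12*x^2 - 9*x.
∫_{-1}^{1} of each monomial x^k gives [2/(k+1) if k even, 0 if k odd]. Integrating term-by-term (or equivalently evaluating the antiderivative F(x) = -3*x^4/4 + 4*x^3 - 9*x^2/2 at the endpoints):
  F(1) − F(−1) = -5/4 − (-37/4) = 8.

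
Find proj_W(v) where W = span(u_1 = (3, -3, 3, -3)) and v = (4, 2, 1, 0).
proj_W(v) = (3/4, -3/4, 3/4, -3/4)

Set up U = [u_1 | ... | u_1] ∈ R^(4×1). The projector onto W = col(U) is P = U (U^T U)^(-1) U^T.
Compute U^T U =
  [36],
and U^T v = (9).
Solve U^T U · c = U^T v for the coefficients: c = (1/4). The projection is proj_W(v) = U c.
Check: (v - proj_W(v)) · u_1 = 0  (should be 0).
Result: proj_W(v) = (3/4, -3/4, 3/4, -3/4).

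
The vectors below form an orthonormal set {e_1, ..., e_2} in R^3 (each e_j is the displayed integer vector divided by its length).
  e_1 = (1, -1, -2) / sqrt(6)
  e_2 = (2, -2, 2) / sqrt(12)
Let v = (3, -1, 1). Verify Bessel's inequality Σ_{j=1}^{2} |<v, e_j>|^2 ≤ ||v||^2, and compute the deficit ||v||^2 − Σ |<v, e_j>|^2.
Σ |<v, e_j>|^2 = 9; ||v||^2 = 11; deficit = 2

Write each e_j = u_j / sqrt(<u_j, u_j>) where u_j is the displayed integer vector. Then <v, e_j> = <v, u_j> / sqrt(<u_j, u_j>), so |<v, e_j>|^2 = <v, u_j>^2 / <u_j, u_j>.
Coefficients: <v, e_1> = 2/sqrt(6), <v, e_2> = 10/sqrt(12).
Square and sum: Σ |<v, e_j>|^2 = 9.
Compute ||v||^2 = v·v = 11.
Deficit = 11 − 9 = 2 ≥ 0, confirming Bessel's inequality. (The deficit equals ||v − Σ <v,e_j> e_j||^2, the squared distance from v to span{e_j}.)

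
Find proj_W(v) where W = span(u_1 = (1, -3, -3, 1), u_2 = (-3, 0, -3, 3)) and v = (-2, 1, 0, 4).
proj_W(v) = (-48/17, 21/17, -20/17, 2)

Set up U = [u_1 | ... | u_2] ∈ R^(4×2). The projector onto W = col(U) is P = U (U^T U)^(-1) U^T.
Compute U^T U =
  [20, 9]
  [9, 27],
and U^T v = (-1, 18).
Solve U^T U · c = U^T v for the coefficients: c = (-7/17, 41/51). The projection is proj_W(v) = U c.
Check: (v - proj_W(v)) · u_1 = 0  (should be 0).
Check: (v - proj_W(v)) · u_2 = 0  (should be 0).
Result: proj_W(v) = (-48/17, 21/17, -20/17, 2).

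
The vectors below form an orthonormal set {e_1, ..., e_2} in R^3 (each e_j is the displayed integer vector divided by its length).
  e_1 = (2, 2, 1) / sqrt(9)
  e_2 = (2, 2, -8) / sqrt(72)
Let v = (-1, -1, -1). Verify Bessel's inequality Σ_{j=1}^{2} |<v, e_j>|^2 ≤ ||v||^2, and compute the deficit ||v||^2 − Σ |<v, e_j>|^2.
Σ |<v, e_j>|^2 = 3; ||v||^2 = 3; deficit = 0

Write each e_j = u_j / sqrt(<u_j, u_j>) where u_j is the displayed integer vector. Then <v, e_j> = <v, u_j> / sqrt(<u_j, u_j>), so |<v, e_j>|^2 = <v, u_j>^2 / <u_j, u_j>.
Coefficients: <v, e_1> = -5/sqrt(9), <v, e_2> = 4/sqrt(72).
Square and sum: Σ |<v, e_j>|^2 = 3.
Compute ||v||^2 = v·v = 3.
Deficit = 3 − 3 = 0 ≥ 0, confirming Bessel's inequality. (The deficit equals ||v − Σ <v,e_j> e_j||^2, the squared distance from v to span{e_j}.)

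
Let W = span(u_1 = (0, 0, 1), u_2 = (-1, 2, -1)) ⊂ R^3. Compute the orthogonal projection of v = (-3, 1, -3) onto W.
proj_W(v) = (-1, 2, -3)

Set up U = [u_1 | ... | u_2] ∈ R^(3×2). The projector onto W = col(U) is P = U (U^T U)^(-1) U^T.
Compute U^T U =
  [1, -1]
  [-1, 6],
and U^T v = (-3, 8).
Solve U^T U · c = U^T v for the coefficients: c = (-2, 1). The projection is proj_W(v) = U c.
Check: (v - proj_W(v)) · u_1 = 0  (should be 0).
Check: (v - proj_W(v)) · u_2 = 0  (should be 0).
Result: proj_W(v) = (-1, 2, -3).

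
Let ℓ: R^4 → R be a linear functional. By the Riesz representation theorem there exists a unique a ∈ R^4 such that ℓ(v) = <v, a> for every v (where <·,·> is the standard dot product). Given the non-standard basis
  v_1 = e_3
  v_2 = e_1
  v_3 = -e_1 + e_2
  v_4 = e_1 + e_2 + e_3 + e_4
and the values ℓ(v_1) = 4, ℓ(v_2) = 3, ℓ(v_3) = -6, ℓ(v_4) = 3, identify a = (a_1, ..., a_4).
a = (3, -3, 4, -1)

Write a = (a_1, ..., a_4) in the standard basis. For each basis vector v_i, ℓ(v_i) = <v_i, a> is a linear equation in the a_j's. Collect the n equations into a matrix system V a = ℓ, where row i of V is v_i (expressed in the standard basis). Since V is invertible (lower-triangular with 1s on the diagonal, up to permutation), solve by back-substitution:
  V =
[[0, 0, 1, 0],
 [1, 0, 0, 0],
 [-1, 1, 0, 0],
 [1, 1, 1, 1]]
  V a = (4, 3, -6, 3)
Solving gives a = (3, -3, 4, -1).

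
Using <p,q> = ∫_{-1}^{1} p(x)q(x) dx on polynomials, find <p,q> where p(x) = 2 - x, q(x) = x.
<p,q> = -2/3

Expand the product: p(x)·q(x) = -x^2 + 2*x.
∫_{-1}^{1} of each monomial x^k gives [2/(k+1) if k even, 0 if k odd]. Integrating term-by-term (or equivalently evaluating the antiderivative F(x) = -x^3/3 + x^2 at the endpoints):
  F(1) − F(−1) = 2/3 − (4/3) = -2/3.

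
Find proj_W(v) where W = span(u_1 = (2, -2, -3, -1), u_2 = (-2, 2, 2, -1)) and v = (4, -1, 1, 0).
proj_W(v) = (16/13, -16/13, -67/65, 66/65)

Set up U = [u_1 | ... | u_2] ∈ R^(4×2). The projector onto W = col(U) is P = U (U^T U)^(-1) U^T.
Compute U^T U =
  [18, -13]
  [-13, 13],
and U^T v = (7, -8).
Solve U^T U · c = U^T v for the coefficients: c = (-1/5, -53/65). The projection is proj_W(v) = U c.
Check: (v - proj_W(v)) · u_1 = 0  (should be 0).
Check: (v - proj_W(v)) · u_2 = 0  (should be 0).
Result: proj_W(v) = (16/13, -16/13, -67/65, 66/65).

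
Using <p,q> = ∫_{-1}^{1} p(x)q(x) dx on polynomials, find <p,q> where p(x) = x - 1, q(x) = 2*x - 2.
<p,q> = 16/3

Expand the product: p(x)·q(x) = 2*x^2 - 4*x + 2.
∫_{-1}^{1} of each monomial x^k gives [2/(k+1) if k even, 0 if k odd]. Integrating term-by-term (or equivalently evaluating the antiderivative F(x) = 2*x^3/3 - 2*x^2 + 2*x at the endpoints):
  F(1) − F(−1) = 2/3 − (-14/3) = 16/3.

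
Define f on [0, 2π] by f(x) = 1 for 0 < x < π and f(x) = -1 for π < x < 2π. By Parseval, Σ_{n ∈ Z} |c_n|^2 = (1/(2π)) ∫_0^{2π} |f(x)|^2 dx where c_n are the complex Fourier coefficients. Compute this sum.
Σ |c_n|^2 = 1

Parseval equates the L^2 energy of f (normalised by 1/(2π)) with the ℓ^2 sum of its Fourier coefficients: (1/(2π)) ∫_0^{2π} |f|^2 = Σ |c_n|^2.
Compute the left side: (1/(2π)) [∫_0^π 1^2 dx + ∫_π^{2π} (-1)^2 dx] = (1/(2π)) · (1π + 1π) = (1 + 1)/2 = 1.
So Σ_{n ∈ Z} |c_n|^2 = 1.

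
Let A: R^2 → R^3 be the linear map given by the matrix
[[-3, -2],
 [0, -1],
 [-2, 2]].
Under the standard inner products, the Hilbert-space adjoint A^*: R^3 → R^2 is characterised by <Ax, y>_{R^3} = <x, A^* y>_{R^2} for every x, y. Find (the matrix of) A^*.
A^* = A^T =
[[-3, 0, -2],
 [-2, -1, 2]]

For real matrices with standard dot products, the defining identity <Ax, y> = <x, A^* y> gives (Ax)^T y = x^T (A^*) y, i.e. x^T A^T y = x^T (A^*) y. Since this holds for all x, y, we must have A^* = A^T. Therefore
A^* =
[[-3, 0, -2],
 [-2, -1, 2]].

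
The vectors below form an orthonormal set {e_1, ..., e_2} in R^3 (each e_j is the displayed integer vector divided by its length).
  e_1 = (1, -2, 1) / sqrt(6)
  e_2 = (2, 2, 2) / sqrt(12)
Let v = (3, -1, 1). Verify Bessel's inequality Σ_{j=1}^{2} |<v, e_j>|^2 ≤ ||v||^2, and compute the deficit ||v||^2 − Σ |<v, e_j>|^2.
Σ |<v, e_j>|^2 = 9; ||v||^2 = 11; deficit = 2

Write each e_j = u_j / sqrt(<u_j, u_j>) where u_j is the displayed integer vector. Then <v, e_j> = <v, u_j> / sqrt(<u_j, u_j>), so |<v, e_j>|^2 = <v, u_j>^2 / <u_j, u_j>.
Coefficients: <v, e_1> = 6/sqrt(6), <v, e_2> = 6/sqrt(12).
Square and sum: Σ |<v, e_j>|^2 = 9.
Compute ||v||^2 = v·v = 11.
Deficit = 11 − 9 = 2 ≥ 0, confirming Bessel's inequality. (The deficit equals ||v − Σ <v,e_j> e_j||^2, the squared distance from v to span{e_j}.)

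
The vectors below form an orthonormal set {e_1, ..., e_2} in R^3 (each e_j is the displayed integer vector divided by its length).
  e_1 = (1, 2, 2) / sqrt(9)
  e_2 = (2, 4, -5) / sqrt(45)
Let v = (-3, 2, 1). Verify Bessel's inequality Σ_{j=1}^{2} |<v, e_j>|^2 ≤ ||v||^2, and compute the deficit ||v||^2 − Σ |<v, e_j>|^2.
Σ |<v, e_j>|^2 = 6/5; ||v||^2 = 14; deficit = 64/5

Write each e_j = u_j / sqrt(<u_j, u_j>) where u_j is the displayed integer vector. Then <v, e_j> = <v, u_j> / sqrt(<u_j, u_j>), so |<v, e_j>|^2 = <v, u_j>^2 / <u_j, u_j>.
Coefficients: <v, e_1> = 3/sqrt(9), <v, e_2> = -3/sqrt(45).
Square and sum: Σ |<v, e_j>|^2 = 6/5.
Compute ||v||^2 = v·v = 14.
Deficit = 14 − 6/5 = 64/5 ≥ 0, confirming Bessel's inequality. (The deficit equals ||v − Σ <v,e_j> e_j||^2, the squared distance from v to span{e_j}.)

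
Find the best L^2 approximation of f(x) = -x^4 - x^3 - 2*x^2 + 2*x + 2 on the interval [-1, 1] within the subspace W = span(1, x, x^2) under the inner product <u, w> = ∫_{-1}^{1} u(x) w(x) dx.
g(x) = -20*x^2/7 + 7*x/5 + 73/35

The best approximation g ∈ W is the orthogonal projection of f onto W. Writing g = a_0 + a_1 x + a_2 x^2, the coefficients solve the normal equations G · a = b where
  G_{ij} = <φ_i, φ_j> and b_i = <f, φ_i>, with φ_0 = 1, φ_1 = x, φ_2 = x^2.
G =
  [2, 0, 2/3]
  [0, 2/3, 0]
  [2/3, 0, 2/5],
b = (34/15, 14/15, 26/105).
Solving gives a_0 = 73/35, a_1 = 7/5, a_2 = -20/7, so
  g(x) = -20*x^2/7 + 7*x/5 + 73/35.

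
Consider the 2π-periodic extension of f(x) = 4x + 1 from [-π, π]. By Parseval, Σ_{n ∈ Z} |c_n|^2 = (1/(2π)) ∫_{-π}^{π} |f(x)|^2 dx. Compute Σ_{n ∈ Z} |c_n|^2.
Σ |c_n|^2 = 16π^2/3 + 1

Expand and integrate term by term over [-π, π]:
  ∫ (4x)^2 dx = 16·(2π^3/3); ∫ 2·4·(1)·x dx = 0 (odd integrand); ∫ 1^2 dx = 1·2π.
So (1/(2π)) ∫_{-π}^{π} (4x + 1)^2 dx = 16π^2/3 + 1 = 16π^2/3 + 1.
Parseval ⇒ Σ |c_n|^2 = 16π^2/3 + 1.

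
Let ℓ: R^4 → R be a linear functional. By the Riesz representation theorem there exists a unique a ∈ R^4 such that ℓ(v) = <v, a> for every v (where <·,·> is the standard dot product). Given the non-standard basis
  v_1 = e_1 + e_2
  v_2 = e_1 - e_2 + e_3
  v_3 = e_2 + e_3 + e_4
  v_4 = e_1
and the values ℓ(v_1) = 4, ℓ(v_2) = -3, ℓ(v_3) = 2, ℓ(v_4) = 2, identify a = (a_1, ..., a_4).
a = (2, 2, -3, 3)

Write a = (a_1, ..., a_4) in the standard basis. For each basis vector v_i, ℓ(v_i) = <v_i, a> is a linear equation in the a_j's. Collect the n equations into a matrix system V a = ℓ, where row i of V is v_i (expressed in the standard basis). Since V is invertible (lower-triangular with 1s on the diagonal, up to permutation), solve by back-substitution:
  V =
[[1, 1, 0, 0],
 [1, -1, 1, 0],
 [0, 1, 1, 1],
 [1, 0, 0, 0]]
  V a = (4, -3, 2, 2)
Solving gives a = (2, 2, -3, 3).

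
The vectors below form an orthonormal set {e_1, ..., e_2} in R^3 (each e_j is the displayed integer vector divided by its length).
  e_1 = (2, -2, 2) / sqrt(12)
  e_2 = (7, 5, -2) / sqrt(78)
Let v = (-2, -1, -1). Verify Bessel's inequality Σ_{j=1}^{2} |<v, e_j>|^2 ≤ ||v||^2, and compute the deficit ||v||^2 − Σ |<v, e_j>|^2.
Σ |<v, e_j>|^2 = 131/26; ||v||^2 = 6; deficit = 25/26

Write each e_j = u_j / sqrt(<u_j, u_j>) where u_j is the displayed integer vector. Then <v, e_j> = <v, u_j> / sqrt(<u_j, u_j>), so |<v, e_j>|^2 = <v, u_j>^2 / <u_j, u_j>.
Coefficients: <v, e_1> = -4/sqrt(12), <v, e_2> = -17/sqrt(78).
Square and sum: Σ |<v, e_j>|^2 = 131/26.
Compute ||v||^2 = v·v = 6.
Deficit = 6 − 131/26 = 25/26 ≥ 0, confirming Bessel's inequality. (The deficit equals ||v − Σ <v,e_j> e_j||^2, the squared distance from v to span{e_j}.)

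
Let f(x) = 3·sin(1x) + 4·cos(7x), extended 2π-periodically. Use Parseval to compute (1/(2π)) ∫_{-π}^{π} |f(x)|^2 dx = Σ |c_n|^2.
Σ |c_n|^2 = 25/2

Expand |f|^2 and use orthogonality of {sin(nx), cos(mx)} on [-π, π]:
  ∫_{-π}^{π} sin(nx)^2 dx = π, ∫ cos(mx)^2 dx = π, and cross terms integrate to 0.
So ∫_{-π}^{π} f(x)^2 dx = 3^2 · π + 4^2 · π = (9 + 16)π.
Divide by 2π: (9 + 16)/2 = 25/2.
By Parseval, this equals Σ |c_n|^2.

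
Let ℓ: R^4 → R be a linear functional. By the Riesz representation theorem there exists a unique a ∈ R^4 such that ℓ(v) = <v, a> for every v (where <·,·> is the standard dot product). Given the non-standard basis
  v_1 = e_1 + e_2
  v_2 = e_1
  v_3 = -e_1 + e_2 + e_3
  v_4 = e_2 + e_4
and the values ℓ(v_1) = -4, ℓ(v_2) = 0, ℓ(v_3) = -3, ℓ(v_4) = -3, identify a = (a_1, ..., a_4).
a = (0, -4, 1, 1)

Write a = (a_1, ..., a_4) in the standard basis. For each basis vector v_i, ℓ(v_i) = <v_i, a> is a linear equation in the a_j's. Collect the n equations into a matrix system V a = ℓ, where row i of V is v_i (expressed in the standard basis). Since V is invertible (lower-triangular with 1s on the diagonal, up to permutation), solve by back-substitution:
  V =
[[1, 1, 0, 0],
 [1, 0, 0, 0],
 [-1, 1, 1, 0],
 [0, 1, 0, 1]]
  V a = (-4, 0, -3, -3)
Solving gives a = (0, -4, 1, 1).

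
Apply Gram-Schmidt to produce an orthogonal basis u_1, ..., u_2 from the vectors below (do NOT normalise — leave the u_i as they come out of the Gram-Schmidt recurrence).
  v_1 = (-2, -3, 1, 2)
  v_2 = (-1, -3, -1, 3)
Orthogonal basis:
  u_1 = (-2, -3, 1, 2)
  u_2 = (7/9, -1/3, -17/9, 11/9)

Apply the Gram-Schmidt recurrence
  u_1 = v_1
  u_i = v_i − Σ_{j<i} ((v_i · u_j) / (u_j · u_j)) · u_j.

Step by step this gives:
  u_1 = (-2, -3, 1, 2)
  u_2 = (7/9, -1/3, -17/9, 11/9)

Orthogonality check:
  u_2 · u_1 = 0 (should be 0)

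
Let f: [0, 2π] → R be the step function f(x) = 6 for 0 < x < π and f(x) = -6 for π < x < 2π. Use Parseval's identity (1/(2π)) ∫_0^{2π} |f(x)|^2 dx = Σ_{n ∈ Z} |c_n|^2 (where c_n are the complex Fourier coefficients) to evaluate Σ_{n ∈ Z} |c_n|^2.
Σ |c_n|^2 = 36

Parseval equates the L^2 energy of f (normalised by 1/(2π)) with the ℓ^2 sum of its Fourier coefficients: (1/(2π)) ∫_0^{2π} |f|^2 = Σ |c_n|^2.
Compute the left side: (1/(2π)) [∫_0^π 6^2 dx + ∫_π^{2π} (-6)^2 dx] = (1/(2π)) · (36π + 36π) = (36 + 36)/2 = 36.
So Σ_{n ∈ Z} |c_n|^2 = 36.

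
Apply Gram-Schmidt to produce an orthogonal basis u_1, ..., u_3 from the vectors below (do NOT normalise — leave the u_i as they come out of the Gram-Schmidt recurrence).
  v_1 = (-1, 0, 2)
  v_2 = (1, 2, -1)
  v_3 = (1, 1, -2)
Orthogonal basis:
  u_1 = (-1, 0, 2)
  u_2 = (2/5, 2, 1/5)
  u_3 = (-4/21, 1/21, -2/21)

Apply the Gram-Schmidt recurrence
  u_1 = v_1
  u_i = v_i − Σ_{j<i} ((v_i · u_j) / (u_j · u_j)) · u_j.

Step by step this gives:
  u_1 = (-1, 0, 2)
  u_2 = (2/5, 2, 1/5)
  u_3 = (-4/21, 1/21, -2/21)

Orthogonality check:
  u_2 · u_1 = 0 (should be 0)
  u_3 · u_1 = 0 (should be 0)
  u_3 · u_2 = 0 (should be 0)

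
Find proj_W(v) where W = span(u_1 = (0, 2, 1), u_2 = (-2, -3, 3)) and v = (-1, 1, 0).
proj_W(v) = (-2/101, 79/101, 44/101)

Set up U = [u_1 | ... | u_2] ∈ R^(3×2). The projector onto W = col(U) is P = U (U^T U)^(-1) U^T.
Compute U^T U =
  [5, -3]
  [-3, 22],
and U^T v = (2, -1).
Solve U^T U · c = U^T v for the coefficients: c = (41/101, 1/101). The projection is proj_W(v) = U c.
Check: (v - proj_W(v)) · u_1 = 0  (should be 0).
Check: (v - proj_W(v)) · u_2 = 0  (should be 0).
Result: proj_W(v) = (-2/101, 79/101, 44/101).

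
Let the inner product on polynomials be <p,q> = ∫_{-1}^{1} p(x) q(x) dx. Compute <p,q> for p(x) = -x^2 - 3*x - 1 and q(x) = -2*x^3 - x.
<p,q> = 22/5

Expand the product: p(x)·q(x) = 2*x^5 + 6*x^4 + 3*x^3 + 3*x^2 + x.
∫_{-1}^{1} of each monomial x^k gives [2/(k+1) if k even, 0 if k odd]. Integrating term-by-term (or equivalently evaluating the antiderivative F(x) = x^6/3 + 6*x^5/5 + 3*x^4/4 + x^3 + x^2/2 at the endpoints):
  F(1) − F(−1) = 227/60 − (-37/60) = 22/5.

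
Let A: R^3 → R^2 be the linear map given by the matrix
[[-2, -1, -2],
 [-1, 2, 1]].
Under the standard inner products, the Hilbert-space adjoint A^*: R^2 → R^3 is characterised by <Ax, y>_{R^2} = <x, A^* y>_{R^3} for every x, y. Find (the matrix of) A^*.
A^* = A^T =
[[-2, -1],
 [-1, 2],
 [-2, 1]]

For real matrices with standard dot products, the defining identity <Ax, y> = <x, A^* y> gives (Ax)^T y = x^T (A^*) y, i.e. x^T A^T y = x^T (A^*) y. Since this holds for all x, y, we must have A^* = A^T. Therefore
A^* =
[[-2, -1],
 [-1, 2],
 [-2, 1]].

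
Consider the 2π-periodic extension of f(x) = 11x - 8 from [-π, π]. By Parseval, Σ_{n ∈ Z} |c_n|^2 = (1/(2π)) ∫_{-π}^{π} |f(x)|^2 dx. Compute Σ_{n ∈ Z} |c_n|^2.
Σ |c_n|^2 = 121π^2/3 + 64

Expand and integrate term by term over [-π, π]:
  ∫ (11x)^2 dx = 121·(2π^3/3); ∫ 2·11·(-8)·x dx = 0 (odd integrand); ∫ (-8)^2 dx = 64·2π.
So (1/(2π)) ∫_{-π}^{π} (11x - 8)^2 dx = 121π^2/3 + 64 = 121π^2/3 + 64.
Parseval ⇒ Σ |c_n|^2 = 121π^2/3 + 64.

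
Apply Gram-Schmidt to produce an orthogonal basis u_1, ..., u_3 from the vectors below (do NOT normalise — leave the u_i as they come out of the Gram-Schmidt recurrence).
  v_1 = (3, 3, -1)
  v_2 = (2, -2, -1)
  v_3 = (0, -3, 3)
Orthogonal basis:
  u_1 = (3, 3, -1)
  u_2 = (35/19, -41/19, -18/19)
  u_3 = (39/34, -39/170, 234/85)

Apply the Gram-Schmidt recurrence
  u_1 = v_1
  u_i = v_i − Σ_{j<i} ((v_i · u_j) / (u_j · u_j)) · u_j.

Step by step this gives:
  u_1 = (3, 3, -1)
  u_2 = (35/19, -41/19, -18/19)
  u_3 = (39/34, -39/170, 234/85)

Orthogonality check:
  u_2 · u_1 = 0 (should be 0)
  u_3 · u_1 = 0 (should be 0)
  u_3 · u_2 = 0 (should be 0)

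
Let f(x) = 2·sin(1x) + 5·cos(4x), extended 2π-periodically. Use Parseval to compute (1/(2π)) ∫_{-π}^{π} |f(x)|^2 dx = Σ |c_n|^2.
Σ |c_n|^2 = 29/2

Expand |f|^2 and use orthogonality of {sin(nx), cos(mx)} on [-π, π]:
  ∫_{-π}^{π} sin(nx)^2 dx = π, ∫ cos(mx)^2 dx = π, and cross terms integrate to 0.
So ∫_{-π}^{π} f(x)^2 dx = 2^2 · π + 5^2 · π = (4 + 25)π.
Divide by 2π: (4 + 25)/2 = 29/2.
By Parseval, this equals Σ |c_n|^2.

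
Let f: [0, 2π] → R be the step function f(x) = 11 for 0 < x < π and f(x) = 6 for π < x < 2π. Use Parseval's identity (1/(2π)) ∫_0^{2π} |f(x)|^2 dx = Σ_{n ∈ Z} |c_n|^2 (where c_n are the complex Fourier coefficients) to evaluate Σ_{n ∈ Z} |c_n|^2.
Σ |c_n|^2 = 157/2

Parseval equates the L^2 energy of f (normalised by 1/(2π)) with the ℓ^2 sum of its Fourier coefficients: (1/(2π)) ∫_0^{2π} |f|^2 = Σ |c_n|^2.
Compute the left side: (1/(2π)) [∫_0^π 11^2 dx + ∫_π^{2π} 6^2 dx] = (1/(2π)) · (121π + 36π) = (121 + 36)/2 = 157/2.
So Σ_{n ∈ Z} |c_n|^2 = 157/2.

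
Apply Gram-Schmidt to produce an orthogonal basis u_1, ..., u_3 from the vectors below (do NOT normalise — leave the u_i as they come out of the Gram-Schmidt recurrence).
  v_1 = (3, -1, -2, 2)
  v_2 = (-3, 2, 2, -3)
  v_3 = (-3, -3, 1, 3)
Orthogonal basis:
  u_1 = (3, -1, -2, 2)
  u_2 = (1/2, 5/6, -1/3, -2/3)
  u_3 = (-5/9, 11/27, -17/27, 11/27)

Apply the Gram-Schmidt recurrence
  u_1 = v_1
  u_i = v_i − Σ_{j<i} ((v_i · u_j) / (u_j · u_j)) · u_j.

Step by step this gives:
  u_1 = (3, -1, -2, 2)
  u_2 = (1/2, 5/6, -1/3, -2/3)
  u_3 = (-5/9, 11/27, -17/27, 11/27)

Orthogonality check:
  u_2 · u_1 = 0 (should be 0)
  u_3 · u_1 = 0 (should be 0)
  u_3 · u_2 = 0 (should be 0)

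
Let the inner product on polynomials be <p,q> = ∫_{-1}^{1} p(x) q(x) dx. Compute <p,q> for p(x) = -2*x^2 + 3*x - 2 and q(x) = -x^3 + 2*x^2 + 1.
<p,q> = -54/5

Expand the product: p(x)·q(x) = 2*x^5 - 7*x^4 + 8*x^3 - 6*x^2 + 3*x - 2.
∫_{-1}^{1} of each monomial x^k gives [2/(k+1) if k even, 0 if k odd]. Integrating term-by-term (or equivalently evaluating the antiderivative F(x) = x^6/3 - 7*x^5/5 + 2*x^4 - 2*x^3 + 3*x^2/2 - 2*x at the endpoints):
  F(1) − F(−1) = -47/30 − (277/30) = -54/5.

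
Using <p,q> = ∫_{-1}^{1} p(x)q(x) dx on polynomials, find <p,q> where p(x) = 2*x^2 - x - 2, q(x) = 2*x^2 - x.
<p,q> = -2/5

Expand the product: p(x)·q(x) = 4*x^4 - 4*x^3 - 3*x^2 + 2*x.
∫_{-1}^{1} of each monomial x^k gives [2/(k+1) if k even, 0 if k odd]. Integrating term-by-term (or equivalently evaluating the antiderivative F(x) = 4*x^5/5 - x^4 - x^3 + x^2 at the endpoints):
  F(1) − F(−1) = -1/5 − (1/5) = -2/5.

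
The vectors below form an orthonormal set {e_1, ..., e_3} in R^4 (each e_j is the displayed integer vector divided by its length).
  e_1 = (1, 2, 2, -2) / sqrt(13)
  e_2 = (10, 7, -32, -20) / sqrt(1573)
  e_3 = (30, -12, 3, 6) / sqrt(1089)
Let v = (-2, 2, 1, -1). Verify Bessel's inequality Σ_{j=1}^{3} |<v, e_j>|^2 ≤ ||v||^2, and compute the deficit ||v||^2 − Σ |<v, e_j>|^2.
Σ |<v, e_j>|^2 = 1201/121; ||v||^2 = 10; deficit = 9/121

Write each e_j = u_j / sqrt(<u_j, u_j>) where u_j is the displayed integer vector. Then <v, e_j> = <v, u_j> / sqrt(<u_j, u_j>), so |<v, e_j>|^2 = <v, u_j>^2 / <u_j, u_j>.
Coefficients: <v, e_1> = 6/sqrt(13), <v, e_2> = -18/sqrt(1573), <v, e_3> = -87/sqrt(1089).
Square and sum: Σ |<v, e_j>|^2 = 1201/121.
Compute ||v||^2 = v·v = 10.
Deficit = 10 − 1201/121 = 9/121 ≥ 0, confirming Bessel's inequality. (The deficit equals ||v − Σ <v,e_j> e_j||^2, the squared distance from v to span{e_j}.)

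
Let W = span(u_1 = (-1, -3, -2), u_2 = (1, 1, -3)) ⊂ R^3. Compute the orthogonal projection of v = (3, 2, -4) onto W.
proj_W(v) = (19/10, 5/2, -21/5)

Set up U = [u_1 | ... | u_2] ∈ R^(3×2). The projector onto W = col(U) is P = U (U^T U)^(-1) U^T.
Compute U^T U =
  [14, 2]
  [2, 11],
and U^T v = (-1, 17).
Solve U^T U · c = U^T v for the coefficients: c = (-3/10, 8/5). The projection is proj_W(v) = U c.
Check: (v - proj_W(v)) · u_1 = 0  (should be 0).
Check: (v - proj_W(v)) · u_2 = 0  (should be 0).
Result: proj_W(v) = (19/10, 5/2, -21/5).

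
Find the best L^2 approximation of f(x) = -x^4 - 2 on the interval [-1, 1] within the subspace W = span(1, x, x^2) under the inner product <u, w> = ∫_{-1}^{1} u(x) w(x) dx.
g(x) = -6*x^2/7 - 67/35

The best approximation g ∈ W is the orthogonal projection of f onto W. Writing g = a_0 + a_1 x + a_2 x^2, the coefficients solve the normal equations G · a = b where
  G_{ij} = <φ_i, φ_j> and b_i = <f, φ_i>, with φ_0 = 1, φ_1 = x, φ_2 = x^2.
G =
  [2, 0, 2/3]
  [0, 2/3, 0]
  [2/3, 0, 2/5],
b = (-22/5, 0, -34/21).
Solving gives a_0 = -67/35, a_1 = 0, a_2 = -6/7, so
  g(x) = -6*x^2/7 - 67/35.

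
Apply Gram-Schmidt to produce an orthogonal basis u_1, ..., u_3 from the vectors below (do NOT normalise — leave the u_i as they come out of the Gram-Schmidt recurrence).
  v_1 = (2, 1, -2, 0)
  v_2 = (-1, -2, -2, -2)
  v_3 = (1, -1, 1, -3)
Orthogonal basis:
  u_1 = (2, 1, -2, 0)
  u_2 = (-1, -2, -2, -2)
  u_3 = (188/117, -14/117, 181/117, -29/13)

Apply the Gram-Schmidt recurrence
  u_1 = v_1
  u_i = v_i − Σ_{j<i} ((v_i · u_j) / (u_j · u_j)) · u_j.

Step by step this gives:
  u_1 = (2, 1, -2, 0)
  u_2 = (-1, -2, -2, -2)
  u_3 = (188/117, -14/117, 181/117, -29/13)

Orthogonality check:
  u_2 · u_1 = 0 (should be 0)
  u_3 · u_1 = 0 (should be 0)
  u_3 · u_2 = 0 (should be 0)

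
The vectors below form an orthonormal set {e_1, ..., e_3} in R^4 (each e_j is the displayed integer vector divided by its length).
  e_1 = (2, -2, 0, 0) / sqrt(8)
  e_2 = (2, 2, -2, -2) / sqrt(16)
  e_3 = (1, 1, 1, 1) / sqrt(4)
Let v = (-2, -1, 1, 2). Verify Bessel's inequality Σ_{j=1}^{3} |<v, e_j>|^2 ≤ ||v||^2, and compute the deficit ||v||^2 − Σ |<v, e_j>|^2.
Σ |<v, e_j>|^2 = 19/2; ||v||^2 = 10; deficit = 1/2

Write each e_j = u_j / sqrt(<u_j, u_j>) where u_j is the displayed integer vector. Then <v, e_j> = <v, u_j> / sqrt(<u_j, u_j>), so |<v, e_j>|^2 = <v, u_j>^2 / <u_j, u_j>.
Coefficients: <v, e_1> = -2/sqrt(8), <v, e_2> = -12/sqrt(16), <v, e_3> = 0/sqrt(4).
Square and sum: Σ |<v, e_j>|^2 = 19/2.
Compute ||v||^2 = v·v = 10.
Deficit = 10 − 19/2 = 1/2 ≥ 0, confirming Bessel's inequality. (The deficit equals ||v − Σ <v,e_j> e_j||^2, the squared distance from v to span{e_j}.)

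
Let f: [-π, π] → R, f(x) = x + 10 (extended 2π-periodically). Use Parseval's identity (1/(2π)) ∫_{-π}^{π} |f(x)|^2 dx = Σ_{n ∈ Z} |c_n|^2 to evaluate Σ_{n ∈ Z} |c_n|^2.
Σ |c_n|^2 = π^2/3 + 100

Expand and integrate term by term over [-π, π]:
  ∫ (x)^2 dx = 1·(2π^3/3); ∫ 2·1·(10)·x dx = 0 (odd integrand); ∫ 10^2 dx = 100·2π.
So (1/(2π)) ∫_{-π}^{π} (x + 10)^2 dx = 1π^2/3 + 100 = π^2/3 + 100.
Parseval ⇒ Σ |c_n|^2 = π^2/3 + 100.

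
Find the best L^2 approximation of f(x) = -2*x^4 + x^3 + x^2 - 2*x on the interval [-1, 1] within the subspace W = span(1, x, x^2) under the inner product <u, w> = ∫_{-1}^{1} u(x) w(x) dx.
g(x) = -5*x^2/7 - 7*x/5 + 6/35

The best approximation g ∈ W is the orthogonal projection of f onto W. Writing g = a_0 + a_1 x + a_2 x^2, the coefficients solve the normal equations G · a = b where
  G_{ij} = <φ_i, φ_j> and b_i = <f, φ_i>, with φ_0 = 1, φ_1 = x, φ_2 = x^2.
G =
  [2, 0, 2/3]
  [0, 2/3, 0]
  [2/3, 0, 2/5],
b = (-2/15, -14/15, -6/35).
Solving gives a_0 = 6/35, a_1 = -7/5, a_2 = -5/7, so
  g(x) = -5*x^2/7 - 7*x/5 + 6/35.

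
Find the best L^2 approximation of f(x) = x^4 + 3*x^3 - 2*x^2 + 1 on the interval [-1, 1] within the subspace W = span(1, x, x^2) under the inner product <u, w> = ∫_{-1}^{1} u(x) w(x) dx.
g(x) = -8*x^2/7 + 9*x/5 + 32/35

The best approximation g ∈ W is the orthogonal projection of f onto W. Writing g = a_0 + a_1 x + a_2 x^2, the coefficients solve the normal equations G · a = b where
  G_{ij} = <φ_i, φ_j> and b_i = <f, φ_i>, with φ_0 = 1, φ_1 = x, φ_2 = x^2.
G =
  [2, 0, 2/3]
  [0, 2/3, 0]
  [2/3, 0, 2/5],
b = (16/15, 6/5, 16/105).
Solving gives a_0 = 32/35, a_1 = 9/5, a_2 = -8/7, so
  g(x) = -8*x^2/7 + 9*x/5 + 32/35.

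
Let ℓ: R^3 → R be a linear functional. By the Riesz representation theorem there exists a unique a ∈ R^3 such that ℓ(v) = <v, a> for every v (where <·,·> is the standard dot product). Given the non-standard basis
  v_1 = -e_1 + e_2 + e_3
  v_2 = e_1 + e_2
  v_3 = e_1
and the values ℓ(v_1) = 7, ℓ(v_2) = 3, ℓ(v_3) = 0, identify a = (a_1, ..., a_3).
a = (0, 3, 4)

Write a = (a_1, ..., a_3) in the standard basis. For each basis vector v_i, ℓ(v_i) = <v_i, a> is a linear equation in the a_j's. Collect the n equations into a matrix system V a = ℓ, where row i of V is v_i (expressed in the standard basis). Since V is invertible (lower-triangular with 1s on the diagonal, up to permutation), solve by back-substitution:
  V =
[[-1, 1, 1],
 [1, 1, 0],
 [1, 0, 0]]
  V a = (7, 3, 0)
Solving gives a = (0, 3, 4).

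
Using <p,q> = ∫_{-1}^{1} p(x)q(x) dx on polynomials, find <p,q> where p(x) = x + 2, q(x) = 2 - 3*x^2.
<p,q> = 4

Expand the product: p(x)·q(x) = -3*x^3 - 6*x^2 + 2*x + 4.
∫_{-1}^{1} of each monomial x^k gives [2/(k+1) if k even, 0 if k odd]. Integrating term-by-term (or equivalently evaluating the antiderivative F(x) = -3*x^4/4 - 2*x^3 + x^2 + 4*x at the endpoints):
  F(1) − F(−1) = 9/4 − (-7/4) = 4.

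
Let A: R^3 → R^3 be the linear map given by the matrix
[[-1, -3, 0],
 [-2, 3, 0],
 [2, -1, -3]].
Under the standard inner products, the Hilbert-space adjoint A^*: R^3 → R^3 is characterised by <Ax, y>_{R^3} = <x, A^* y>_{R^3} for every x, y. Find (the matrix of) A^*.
A^* = A^T =
[[-1, -2, 2],
 [-3, 3, -1],
 [0, 0, -3]]

For real matrices with standard dot products, the defining identity <Ax, y> = <x, A^* y> gives (Ax)^T y = x^T (A^*) y, i.e. x^T A^T y = x^T (A^*) y. Since this holds for all x, y, we must have A^* = A^T. Therefore
A^* =
[[-1, -2, 2],
 [-3, 3, -1],
 [0, 0, -3]].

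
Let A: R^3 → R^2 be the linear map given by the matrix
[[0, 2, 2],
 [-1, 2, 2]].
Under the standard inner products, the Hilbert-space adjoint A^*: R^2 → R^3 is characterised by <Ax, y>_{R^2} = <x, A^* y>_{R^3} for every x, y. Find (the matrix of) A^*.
A^* = A^T =
[[0, -1],
 [2, 2],
 [2, 2]]

For real matrices with standard dot products, the defining identity <Ax, y> = <x, A^* y> gives (Ax)^T y = x^T (A^*) y, i.e. x^T A^T y = x^T (A^*) y. Since this holds for all x, y, we must have A^* = A^T. Therefore
A^* =
[[0, -1],
 [2, 2],
 [2, 2]].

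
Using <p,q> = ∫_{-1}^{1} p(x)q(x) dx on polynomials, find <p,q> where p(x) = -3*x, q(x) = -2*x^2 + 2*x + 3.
<p,q> = -4

Expand the product: p(x)·q(x) = 6*x^3 - 6*x^2 - 9*x.
∫_{-1}^{1} of each monomial x^k gives [2/(k+1) if k even, 0 if k odd]. Integrating term-by-term (or equivalently evaluating the antiderivative F(x) = 3*x^4/2 - 2*x^3 - 9*x^2/2 at the endpoints):
  F(1) − F(−1) = -5 − (-1) = -4.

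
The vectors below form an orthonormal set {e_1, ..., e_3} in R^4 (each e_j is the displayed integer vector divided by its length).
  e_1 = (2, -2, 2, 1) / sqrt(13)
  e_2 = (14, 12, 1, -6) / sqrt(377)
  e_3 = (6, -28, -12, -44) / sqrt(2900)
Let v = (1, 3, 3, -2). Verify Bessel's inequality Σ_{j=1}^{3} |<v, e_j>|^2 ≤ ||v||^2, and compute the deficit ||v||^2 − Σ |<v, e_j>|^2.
Σ |<v, e_j>|^2 = 286/25; ||v||^2 = 23; deficit = 289/25

Write each e_j = u_j / sqrt(<u_j, u_j>) where u_j is the displayed integer vector. Then <v, e_j> = <v, u_j> / sqrt(<u_j, u_j>), so |<v, e_j>|^2 = <v, u_j>^2 / <u_j, u_j>.
Coefficients: <v, e_1> = 0/sqrt(13), <v, e_2> = 65/sqrt(377), <v, e_3> = -26/sqrt(2900).
Square and sum: Σ |<v, e_j>|^2 = 286/25.
Compute ||v||^2 = v·v = 23.
Deficit = 23 − 286/25 = 289/25 ≥ 0, confirming Bessel's inequality. (The deficit equals ||v − Σ <v,e_j> e_j||^2, the squared distance from v to span{e_j}.)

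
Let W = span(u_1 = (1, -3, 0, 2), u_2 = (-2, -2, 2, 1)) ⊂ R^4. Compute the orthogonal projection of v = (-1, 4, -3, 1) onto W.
proj_W(v) = (99/146, 407/146, -88/73, -121/73)

Set up U = [u_1 | ... | u_2] ∈ R^(4×2). The projector onto W = col(U) is P = U (U^T U)^(-1) U^T.
Compute U^T U =
  [14, 6]
  [6, 13],
and U^T v = (-11, -11).
Solve U^T U · c = U^T v for the coefficients: c = (-77/146, -44/73). The projection is proj_W(v) = U c.
Check: (v - proj_W(v)) · u_1 = 0  (should be 0).
Check: (v - proj_W(v)) · u_2 = 0  (should be 0).
Result: proj_W(v) = (99/146, 407/146, -88/73, -121/73).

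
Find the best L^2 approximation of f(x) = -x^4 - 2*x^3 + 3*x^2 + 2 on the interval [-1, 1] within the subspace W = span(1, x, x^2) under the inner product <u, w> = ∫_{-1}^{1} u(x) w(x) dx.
g(x) = 15*x^2/7 - 6*x/5 + 73/35

The best approximation g ∈ W is the orthogonal projection of f onto W. Writing g = a_0 + a_1 x + a_2 x^2, the coefficients solve the normal equations G · a = b where
  G_{ij} = <φ_i, φ_j> and b_i = <f, φ_i>, with φ_0 = 1, φ_1 = x, φ_2 = x^2.
G =
  [2, 0, 2/3]
  [0, 2/3, 0]
  [2/3, 0, 2/5],
b = (28/5, -4/5, 236/105).
Solving gives a_0 = 73/35, a_1 = -6/5, a_2 = 15/7, so
  g(x) = 15*x^2/7 - 6*x/5 + 73/35.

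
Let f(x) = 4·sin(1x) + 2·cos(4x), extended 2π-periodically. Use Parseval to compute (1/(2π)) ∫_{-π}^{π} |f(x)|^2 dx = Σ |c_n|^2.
Σ |c_n|^2 = 10

Expand |f|^2 and use orthogonality of {sin(nx), cos(mx)} on [-π, π]:
  ∫_{-π}^{π} sin(nx)^2 dx = π, ∫ cos(mx)^2 dx = π, and cross terms integrate to 0.
So ∫_{-π}^{π} f(x)^2 dx = 4^2 · π + 2^2 · π = (16 + 4)π.
Divide by 2π: (16 + 4)/2 = 10.
By Parseval, this equals Σ |c_n|^2.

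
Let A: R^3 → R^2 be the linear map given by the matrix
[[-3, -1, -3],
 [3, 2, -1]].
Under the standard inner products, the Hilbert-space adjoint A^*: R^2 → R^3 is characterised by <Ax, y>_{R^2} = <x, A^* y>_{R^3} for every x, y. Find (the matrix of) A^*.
A^* = A^T =
[[-3, 3],
 [-1, 2],
 [-3, -1]]

For real matrices with standard dot products, the defining identity <Ax, y> = <x, A^* y> gives (Ax)^T y = x^T (A^*) y, i.e. x^T A^T y = x^T (A^*) y. Since this holds for all x, y, we must have A^* = A^T. Therefore
A^* =
[[-3, 3],
 [-1, 2],
 [-3, -1]].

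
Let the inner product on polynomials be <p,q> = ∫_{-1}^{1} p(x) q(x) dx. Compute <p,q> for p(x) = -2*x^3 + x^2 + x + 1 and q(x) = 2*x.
<p,q> = -4/15

Expand the product: p(x)·q(x) = -4*x^4 + 2*x^3 + 2*x^2 + 2*x.
∫_{-1}^{1} of each monomial x^k gives [2/(k+1) if k even, 0 if k odd]. Integrating term-by-term (or equivalently evaluating the antiderivative F(x) = -4*x^5/5 + x^4/2 + 2*x^3/3 + x^2 at the endpoints):
  F(1) − F(−1) = 41/30 − (49/30) = -4/15.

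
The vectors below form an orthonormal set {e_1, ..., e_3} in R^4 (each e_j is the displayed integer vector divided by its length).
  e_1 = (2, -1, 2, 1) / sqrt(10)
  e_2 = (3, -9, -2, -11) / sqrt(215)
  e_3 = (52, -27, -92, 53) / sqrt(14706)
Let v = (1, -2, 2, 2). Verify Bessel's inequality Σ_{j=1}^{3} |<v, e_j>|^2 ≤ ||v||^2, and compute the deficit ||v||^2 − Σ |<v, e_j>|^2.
Σ |<v, e_j>|^2 = 1739/171; ||v||^2 = 13; deficit = 484/171

Write each e_j = u_j / sqrt(<u_j, u_j>) where u_j is the displayed integer vector. Then <v, e_j> = <v, u_j> / sqrt(<u_j, u_j>), so |<v, e_j>|^2 = <v, u_j>^2 / <u_j, u_j>.
Coefficients: <v, e_1> = 10/sqrt(10), <v, e_2> = -5/sqrt(215), <v, e_3> = 28/sqrt(14706).
Square and sum: Σ |<v, e_j>|^2 = 1739/171.
Compute ||v||^2 = v·v = 13.
Deficit = 13 − 1739/171 = 484/171 ≥ 0, confirming Bessel's inequality. (The deficit equals ||v − Σ <v,e_j> e_j||^2, the squared distance from v to span{e_j}.)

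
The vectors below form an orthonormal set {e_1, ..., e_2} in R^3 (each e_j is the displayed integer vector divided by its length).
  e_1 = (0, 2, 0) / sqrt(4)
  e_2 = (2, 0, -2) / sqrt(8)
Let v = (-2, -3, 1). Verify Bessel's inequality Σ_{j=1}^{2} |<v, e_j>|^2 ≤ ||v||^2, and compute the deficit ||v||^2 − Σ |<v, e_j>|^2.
Σ |<v, e_j>|^2 = 27/2; ||v||^2 = 14; deficit = 1/2

Write each e_j = u_j / sqrt(<u_j, u_j>) where u_j is the displayed integer vector. Then <v, e_j> = <v, u_j> / sqrt(<u_j, u_j>), so |<v, e_j>|^2 = <v, u_j>^2 / <u_j, u_j>.
Coefficients: <v, e_1> = -6/sqrt(4), <v, e_2> = -6/sqrt(8).
Square and sum: Σ |<v, e_j>|^2 = 27/2.
Compute ||v||^2 = v·v = 14.
Deficit = 14 − 27/2 = 1/2 ≥ 0, confirming Bessel's inequality. (The deficit equals ||v − Σ <v,e_j> e_j||^2, the squared distance from v to span{e_j}.)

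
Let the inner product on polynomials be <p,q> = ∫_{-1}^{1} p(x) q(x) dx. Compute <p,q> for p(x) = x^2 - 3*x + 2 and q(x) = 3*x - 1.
<p,q> = -32/3

Expand the product: p(x)·q(x) = 3*x^3 - 10*x^2 + 9*x - 2.
∫_{-1}^{1} of each monomial x^k gives [2/(k+1) if k even, 0 if k odd]. Integrating term-by-term (or equivalently evaluating the antiderivative F(x) = 3*x^4/4 - 10*x^3/3 + 9*x^2/2 - 2*x at the endpoints):
  F(1) − F(−1) = -1/12 − (127/12) = -32/3.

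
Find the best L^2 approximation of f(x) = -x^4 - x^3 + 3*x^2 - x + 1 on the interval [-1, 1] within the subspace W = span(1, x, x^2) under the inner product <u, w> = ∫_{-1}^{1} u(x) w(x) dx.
g(x) = 15*x^2/7 - 8*x/5 + 38/35

The best approximation g ∈ W is the orthogonal projection of f onto W. Writing g = a_0 + a_1 x + a_2 x^2, the coefficients solve the normal equations G · a = b where
  G_{ij} = <φ_i, φ_j> and b_i = <f, φ_i>, with φ_0 = 1, φ_1 = x, φ_2 = x^2.
G =
  [2, 0, 2/3]
  [0, 2/3, 0]
  [2/3, 0, 2/5],
b = (18/5, -16/15, 166/105).
Solving gives a_0 = 38/35, a_1 = -8/5, a_2 = 15/7, so
  g(x) = 15*x^2/7 - 8*x/5 + 38/35.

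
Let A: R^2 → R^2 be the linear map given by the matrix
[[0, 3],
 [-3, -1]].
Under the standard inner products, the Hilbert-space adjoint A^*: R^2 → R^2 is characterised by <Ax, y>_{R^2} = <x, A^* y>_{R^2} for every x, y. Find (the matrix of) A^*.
A^* = A^T =
[[0, -3],
 [3, -1]]

For real matrices with standard dot products, the defining identity <Ax, y> = <x, A^* y> gives (Ax)^T y = x^T (A^*) y, i.e. x^T A^T y = x^T (A^*) y. Since this holds for all x, y, we must have A^* = A^T. Therefore
A^* =
[[0, -3],
 [3, -1]].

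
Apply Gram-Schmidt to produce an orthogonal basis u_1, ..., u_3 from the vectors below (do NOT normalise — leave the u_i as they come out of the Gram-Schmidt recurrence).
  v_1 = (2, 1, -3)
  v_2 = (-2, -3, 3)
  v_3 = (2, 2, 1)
Orthogonal basis:
  u_1 = (2, 1, -3)
  u_2 = (2/7, -13/7, -3/7)
  u_3 = (24/13, 0, 16/13)

Apply the Gram-Schmidt recurrence
  u_1 = v_1
  u_i = v_i − Σ_{j<i} ((v_i · u_j) / (u_j · u_j)) · u_j.

Step by step this gives:
  u_1 = (2, 1, -3)
  u_2 = (2/7, -13/7, -3/7)
  u_3 = (24/13, 0, 16/13)

Orthogonality check:
  u_2 · u_1 = 0 (should be 0)
  u_3 · u_1 = 0 (should be 0)
  u_3 · u_2 = 0 (should be 0)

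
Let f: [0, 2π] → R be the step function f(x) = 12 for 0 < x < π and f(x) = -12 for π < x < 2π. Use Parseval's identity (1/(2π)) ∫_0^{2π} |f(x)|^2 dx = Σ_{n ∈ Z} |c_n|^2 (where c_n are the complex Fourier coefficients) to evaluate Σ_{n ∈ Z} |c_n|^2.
Σ |c_n|^2 = 144

Parseval equates the L^2 energy of f (normalised by 1/(2π)) with the ℓ^2 sum of its Fourier coefficients: (1/(2π)) ∫_0^{2π} |f|^2 = Σ |c_n|^2.
Compute the left side: (1/(2π)) [∫_0^π 12^2 dx + ∫_π^{2π} (-12)^2 dx] = (1/(2π)) · (144π + 144π) = (144 + 144)/2 = 144.
So Σ_{n ∈ Z} |c_n|^2 = 144.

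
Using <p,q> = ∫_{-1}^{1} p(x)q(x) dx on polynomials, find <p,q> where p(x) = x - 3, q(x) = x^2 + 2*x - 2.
<p,q> = 34/3

Expand the product: p(x)·q(x) = x^3 - x^2 - 8*x + 6.
∫_{-1}^{1} of each monomial x^k gives [2/(k+1) if k even, 0 if k odd]. Integrating term-by-term (or equivalently evaluating the antiderivative F(x) = x^4/4 - x^3/3 - 4*x^2 + 6*x at the endpoints):
  F(1) − F(−1) = 23/12 − (-113/12) = 34/3.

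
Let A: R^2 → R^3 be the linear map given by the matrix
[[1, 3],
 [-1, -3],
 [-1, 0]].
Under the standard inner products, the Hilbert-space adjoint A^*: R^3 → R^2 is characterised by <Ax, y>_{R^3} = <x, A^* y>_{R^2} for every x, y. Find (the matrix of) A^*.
A^* = A^T =
[[1, -1, -1],
 [3, -3, 0]]

For real matrices with standard dot products, the defining identity <Ax, y> = <x, A^* y> gives (Ax)^T y = x^T (A^*) y, i.e. x^T A^T y = x^T (A^*) y. Since this holds for all x, y, we must have A^* = A^T. Therefore
A^* =
[[1, -1, -1],
 [3, -3, 0]].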